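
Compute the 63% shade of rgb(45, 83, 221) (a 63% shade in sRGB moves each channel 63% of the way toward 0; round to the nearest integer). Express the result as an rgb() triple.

A 63% shade moves each channel 63% toward 0:
  R: 45 + 0.63×(0−45) = 45 − 28.35 = 16.65 → 17
  G: 83 + 0.63×(0−83) = 83 − 52.29 = 30.71 → 31
  B: 221 + 0.63×(0−221) = 221 − 139.23 = 81.77 → 82

rgb(17, 31, 82)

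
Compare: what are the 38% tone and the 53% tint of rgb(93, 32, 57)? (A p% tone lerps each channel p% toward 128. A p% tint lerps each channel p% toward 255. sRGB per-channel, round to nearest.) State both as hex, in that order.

38% tone:
  R: 93 + 13.3 = 106.3 → 106
  G: 32 + 0.38×(128−32) = 32 + 36.48 = 68.48 → 68
  B: 57 + 0.38×(128−57) = 57 + 26.98 = 83.98 → 84
  → #6A4454
53% tint:
  R: 93 + 0.53×(255−93) = 93 + 85.86 = 178.86 → 179
  G: 32 + 0.53×(255−32) = 32 + 118.19 = 150.19 → 150
  B: 57 + 0.53×(255−57) = 57 + 104.94 = 161.94 → 162
  → #B396A2

#6A4454, #B396A2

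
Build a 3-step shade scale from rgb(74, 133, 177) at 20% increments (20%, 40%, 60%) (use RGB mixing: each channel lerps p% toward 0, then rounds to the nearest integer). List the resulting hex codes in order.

20%: (74 − 14.8 = 59.2→59, 133 − 26.6 = 106.4→106, 177 − 35.4 = 141.6→142) → #3B6A8E
40%: (74 − 29.6 = 44.4→44, 133 − 53.2 = 79.8→80, 177 − 70.8 = 106.2→106) → #2C506A
60%: (74 − 44.4 = 29.6→30, 133 − 79.8 = 53.2→53, 177 − 106.2 = 70.8→71) → #1E3547

#3B6A8E, #2C506A, #1E3547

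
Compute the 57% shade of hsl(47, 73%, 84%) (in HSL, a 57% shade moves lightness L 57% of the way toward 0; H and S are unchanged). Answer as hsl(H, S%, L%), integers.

L moves 57% from 84 toward 0: 84 − 47.88 = 36.12 → 36.
H and S are unchanged.

hsl(47, 73%, 36%)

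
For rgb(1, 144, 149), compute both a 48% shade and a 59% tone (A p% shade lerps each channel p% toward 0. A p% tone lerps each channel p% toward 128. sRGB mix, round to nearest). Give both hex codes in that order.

48% shade:
  R: 1 + 0.48×(0−1) = 1 − 0.48 = 0.52 → 1
  G: 144 − 69.12 = 74.88 → 75
  B: 149 + 0.48×(0−149) = 149 − 71.52 = 77.48 → 77
  → #014B4D
59% tone:
  R: 1 + 74.93 = 75.93 → 76
  G: 144 − 9.44 = 134.56 → 135
  B: 149 − 12.39 = 136.61 → 137
  → #4C8789

#014B4D, #4C8789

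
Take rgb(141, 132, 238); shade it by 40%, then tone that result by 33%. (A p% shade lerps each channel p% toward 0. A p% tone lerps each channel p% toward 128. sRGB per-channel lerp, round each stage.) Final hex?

#635F8A

Lerp each channel 40% toward 0:
  R: 141 − 56.4 = 84.6 → 85
  G: 132 − 52.8 = 79.2 → 79
  B: 238 − 95.2 = 142.8 → 143
After the shade: rgb(85, 79, 143) = #554F8F.
Lerp each channel 33% toward 128:
  R: 85 + 14.19 = 99.19 → 99
  G: 79 + 16.17 = 95.17 → 95
  B: 143 + 0.33×(128−143) = 143 − 4.95 = 138.05 → 138
rgb(99, 95, 138) = #635F8A.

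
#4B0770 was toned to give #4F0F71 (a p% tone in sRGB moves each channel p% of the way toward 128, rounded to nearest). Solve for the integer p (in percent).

7%

#4B0770 is rgb(75, 7, 112); #4F0F71 is rgb(79, 15, 113).
On the G channel (widest range): 15 ≈ 7 + (p/100)(128 − 7), so p ≈ 100×(15 − 7)/(128 − 7) = 800/121 = 6.61.
p = 7 reproduces all three channels after rounding.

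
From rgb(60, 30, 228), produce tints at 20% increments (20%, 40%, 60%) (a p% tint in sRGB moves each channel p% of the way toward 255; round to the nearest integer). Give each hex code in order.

#634be9, #8a78ef, #b1a5f4

20%: (60 + 39 = 99→99, 30 + 45 = 75→75, 228 + 5.4 = 233.4→233) → #634be9
40%: (60 + 78 = 138→138, 30 + 90 = 120→120, 228 + 10.8 = 238.8→239) → #8a78ef
60%: (60 + 117 = 177→177, 30 + 135 = 165→165, 228 + 16.2 = 244.2→244) → #b1a5f4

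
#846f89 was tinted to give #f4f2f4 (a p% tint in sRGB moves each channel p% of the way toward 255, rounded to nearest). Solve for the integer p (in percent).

91%

#846f89 is rgb(132, 111, 137); #f4f2f4 is rgb(244, 242, 244).
On the G channel (widest range): 242 ≈ 111 + (p/100)(255 − 111), so p ≈ 100×(242 − 111)/(255 − 111) = 13100/144 = 90.97.
p = 91 reproduces all three channels after rounding.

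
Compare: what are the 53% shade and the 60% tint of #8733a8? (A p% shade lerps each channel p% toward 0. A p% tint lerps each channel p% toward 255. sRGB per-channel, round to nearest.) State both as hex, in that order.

#3f184f, #cfaddc

#8733a8 is rgb(135, 51, 168).
53% shade:
  R: 135 + 0.53×(0−135) = 135 − 71.55 = 63.45 → 63
  G: 51 + 0.53×(0−51) = 51 − 27.03 = 23.97 → 24
  B: 168 − 89.04 = 78.96 → 79
  → #3f184f
60% tint:
  R: 135 + 72 = 207 → 207
  G: 51 + 122.4 = 173.4 → 173
  B: 168 + 0.6×(255−168) = 168 + 52.2 = 220.2 → 220
  → #cfaddc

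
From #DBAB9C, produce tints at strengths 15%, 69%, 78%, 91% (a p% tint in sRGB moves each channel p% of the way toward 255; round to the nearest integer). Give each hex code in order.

#DBAB9C is rgb(219, 171, 156).
15%: (219 + 5.4 = 224.4→224, 171 + 12.6 = 183.6→184, 156 + 14.85 = 170.85→171) → #E0B8AB
69%: (219 + 24.84 = 243.84→244, 171 + 57.96 = 228.96→229, 156 + 68.31 = 224.31→224) → #F4E5E0
78%: (219 + 28.08 = 247.08→247, 171 + 65.52 = 236.52→237, 156 + 77.22 = 233.22→233) → #F7EDE9
91%: (219 + 32.76 = 251.76→252, 171 + 76.44 = 247.44→247, 156 + 90.09 = 246.09→246) → #FCF7F6

#E0B8AB, #F4E5E0, #F7EDE9, #FCF7F6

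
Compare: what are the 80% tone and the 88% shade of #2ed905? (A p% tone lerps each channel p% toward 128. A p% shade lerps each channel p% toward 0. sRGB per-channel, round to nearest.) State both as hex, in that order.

#2ed905 is rgb(46, 217, 5).
80% tone:
  R: 46 + 0.8×(128−46) = 46 + 65.6 = 111.6 → 112
  G: 217 + 0.8×(128−217) = 217 − 71.2 = 145.8 → 146
  B: 5 + 98.4 = 103.4 → 103
  → #709267
88% shade:
  R: 46 − 40.48 = 5.52 → 6
  G: 217 − 190.96 = 26.04 → 26
  B: 5 + 0.88×(0−5) = 5 − 4.4 = 0.6 → 1
  → #061a01

#709267, #061a01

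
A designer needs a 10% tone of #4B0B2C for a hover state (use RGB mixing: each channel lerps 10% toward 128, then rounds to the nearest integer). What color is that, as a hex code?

#4B0B2C is rgb(75, 11, 44).
Per channel, c → c + 0.1(128 − c):
  R: 75 + 5.3 = 80.3 → 80
  G: 11 + 0.1×(128−11) = 11 + 11.7 = 22.7 → 23
  B: 44 + 0.1×(128−44) = 44 + 8.4 = 52.4 → 52
rgb(80, 23, 52) = #501734.

#501734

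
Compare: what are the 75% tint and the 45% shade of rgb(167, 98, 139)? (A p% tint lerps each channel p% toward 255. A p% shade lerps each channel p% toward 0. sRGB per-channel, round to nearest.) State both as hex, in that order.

75% tint:
  R: 167 + 66 = 233 → 233
  G: 98 + 0.75×(255−98) = 98 + 117.75 = 215.75 → 216
  B: 139 + 87 = 226 → 226
  → #e9d8e2
45% shade:
  R: 167 − 75.15 = 91.85 → 92
  G: 98 + 0.45×(0−98) = 98 − 44.1 = 53.9 → 54
  B: 139 + 0.45×(0−139) = 139 − 62.55 = 76.45 → 76
  → #5c364c

#e9d8e2, #5c364c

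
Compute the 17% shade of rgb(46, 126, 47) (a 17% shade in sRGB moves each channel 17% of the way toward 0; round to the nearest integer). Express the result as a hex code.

Lerp each channel 17% toward 0:
  R: 46 + 0.17×(0−46) = 46 − 7.82 = 38.18 → 38
  G: 126 + 0.17×(0−126) = 126 − 21.42 = 104.58 → 105
  B: 47 − 7.99 = 39.01 → 39
rgb(38, 105, 39) = #266927.

#266927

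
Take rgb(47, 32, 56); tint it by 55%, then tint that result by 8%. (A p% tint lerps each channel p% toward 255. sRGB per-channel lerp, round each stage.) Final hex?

#a9a3ac

Per channel, c → c + 0.55(255 − c):
  R: 47 + 0.55×(255−47) = 47 + 114.4 = 161.4 → 161
  G: 32 + 0.55×(255−32) = 32 + 122.65 = 154.65 → 155
  B: 56 + 109.45 = 165.45 → 165
After the tint: rgb(161, 155, 165) = #a19ba5.
An 8% tint moves each channel 8% toward 255:
  R: 161 + 0.08×(255−161) = 161 + 7.52 = 168.52 → 169
  G: 155 + 8 = 163 → 163
  B: 165 + 7.2 = 172.2 → 172
rgb(169, 163, 172) = #a9a3ac.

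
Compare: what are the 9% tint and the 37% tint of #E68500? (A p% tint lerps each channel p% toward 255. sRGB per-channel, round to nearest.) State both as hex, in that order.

#E89017, #EFB25E

#E68500 is rgb(230, 133, 0).
9% tint:
  R: 230 + 2.25 = 232.25 → 232
  G: 133 + 10.98 = 143.98 → 144
  B: 0 + 22.95 = 22.95 → 23
  → #E89017
37% tint:
  R: 230 + 0.37×(255−230) = 230 + 9.25 = 239.25 → 239
  G: 133 + 0.37×(255−133) = 133 + 45.14 = 178.14 → 178
  B: 0 + 0.37×(255−0) = 0 + 94.35 = 94.35 → 94
  → #EFB25E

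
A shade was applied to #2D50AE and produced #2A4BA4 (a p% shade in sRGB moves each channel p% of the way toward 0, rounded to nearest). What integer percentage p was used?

#2D50AE is rgb(45, 80, 174); #2A4BA4 is rgb(42, 75, 164).
On the B channel (widest range): 164 ≈ 174 + (p/100)(0 − 174), so p ≈ 100×(164 − 174)/(0 − 174) = -1000/-174 = 5.75.
p = 6 reproduces all three channels after rounding.

6%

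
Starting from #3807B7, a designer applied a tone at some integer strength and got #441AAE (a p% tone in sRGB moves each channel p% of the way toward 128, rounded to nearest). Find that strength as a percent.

#3807B7 is rgb(56, 7, 183); #441AAE is rgb(68, 26, 174).
On the G channel (widest range): 26 ≈ 7 + (p/100)(128 − 7), so p ≈ 100×(26 − 7)/(128 − 7) = 1900/121 = 15.70.
p = 16 reproduces all three channels after rounding.

16%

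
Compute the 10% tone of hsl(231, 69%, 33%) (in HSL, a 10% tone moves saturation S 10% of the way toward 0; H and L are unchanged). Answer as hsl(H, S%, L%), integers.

hsl(231, 62%, 33%)

S moves 10% from 69 toward 0: 69 − 6.9 = 62.1 → 62.
H and L are unchanged.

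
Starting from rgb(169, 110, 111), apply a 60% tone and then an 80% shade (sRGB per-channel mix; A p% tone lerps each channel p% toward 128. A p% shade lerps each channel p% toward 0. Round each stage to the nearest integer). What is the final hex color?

Per channel, c → c + 0.6(128 − c):
  R: 169 − 24.6 = 144.4 → 144
  G: 110 + 0.6×(128−110) = 110 + 10.8 = 120.8 → 121
  B: 111 + 10.2 = 121.2 → 121
After the tone: rgb(144, 121, 121) = #907979.
An 80% shade moves each channel 80% toward 0:
  R: 144 − 115.2 = 28.8 → 29
  G: 121 − 96.8 = 24.2 → 24
  B: 121 − 96.8 = 24.2 → 24
rgb(29, 24, 24) = #1D1818.

#1D1818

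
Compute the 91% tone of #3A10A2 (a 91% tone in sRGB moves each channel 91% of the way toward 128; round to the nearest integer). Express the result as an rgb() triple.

rgb(122, 118, 131)

#3A10A2 is rgb(58, 16, 162).
Lerp each channel 91% toward 128:
  R: 58 + 63.7 = 121.7 → 122
  G: 16 + 0.91×(128−16) = 16 + 101.92 = 117.92 → 118
  B: 162 − 30.94 = 131.06 → 131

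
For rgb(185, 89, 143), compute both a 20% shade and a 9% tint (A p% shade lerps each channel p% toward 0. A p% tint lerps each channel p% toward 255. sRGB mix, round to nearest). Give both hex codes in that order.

#944772, #bf6899

20% shade:
  R: 185 + 0.2×(0−185) = 185 − 37 = 148 → 148
  G: 89 + 0.2×(0−89) = 89 − 17.8 = 71.2 → 71
  B: 143 − 28.6 = 114.4 → 114
  → #944772
9% tint:
  R: 185 + 6.3 = 191.3 → 191
  G: 89 + 14.94 = 103.94 → 104
  B: 143 + 0.09×(255−143) = 143 + 10.08 = 153.08 → 153
  → #bf6899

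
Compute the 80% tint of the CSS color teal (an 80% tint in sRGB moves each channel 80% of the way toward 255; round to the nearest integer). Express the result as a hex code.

CSS teal is rgb(0, 128, 128).
Lerp each channel 80% toward 255:
  R: 0 + 0.8×(255−0) = 0 + 204 = 204 → 204
  G: 128 + 101.6 = 229.6 → 230
  B: 128 + 101.6 = 229.6 → 230
rgb(204, 230, 230) = #CCE6E6.

#CCE6E6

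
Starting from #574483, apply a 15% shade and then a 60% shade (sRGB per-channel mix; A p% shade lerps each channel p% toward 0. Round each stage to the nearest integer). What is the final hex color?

#574483 is rgb(87, 68, 131).
Per channel, c → c + 0.15(0 − c):
  R: 87 + 0.15×(0−87) = 87 − 13.05 = 73.95 → 74
  G: 68 + 0.15×(0−68) = 68 − 10.2 = 57.8 → 58
  B: 131 − 19.65 = 111.35 → 111
After the shade: rgb(74, 58, 111) = #4a3a6f.
Lerp each channel 60% toward 0:
  R: 74 − 44.4 = 29.6 → 30
  G: 58 + 0.6×(0−58) = 58 − 34.8 = 23.2 → 23
  B: 111 − 66.6 = 44.4 → 44
rgb(30, 23, 44) = #1e172c.

#1e172c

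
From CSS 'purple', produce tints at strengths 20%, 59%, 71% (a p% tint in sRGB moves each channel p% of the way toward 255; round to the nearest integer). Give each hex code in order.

#993399, #cb96cb, #dab5da

CSS purple is rgb(128, 0, 128).
20%: (128 + 25.4 = 153.4→153, 0 + 51 = 51→51, 128 + 25.4 = 153.4→153) → #993399
59%: (128 + 74.93 = 202.93→203, 0 + 150.45 = 150.45→150, 128 + 74.93 = 202.93→203) → #cb96cb
71%: (128 + 90.17 = 218.17→218, 0 + 181.05 = 181.05→181, 128 + 90.17 = 218.17→218) → #dab5da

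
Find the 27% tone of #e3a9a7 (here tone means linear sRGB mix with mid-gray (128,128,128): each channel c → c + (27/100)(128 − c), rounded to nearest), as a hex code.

#c89e9c

#e3a9a7 is rgb(227, 169, 167).
A 27% tone moves each channel 27% toward 128:
  R: 227 + 0.27×(128−227) = 227 − 26.73 = 200.27 → 200
  G: 169 + 0.27×(128−169) = 169 − 11.07 = 157.93 → 158
  B: 167 + 0.27×(128−167) = 167 − 10.53 = 156.47 → 156
rgb(200, 158, 156) = #c89e9c.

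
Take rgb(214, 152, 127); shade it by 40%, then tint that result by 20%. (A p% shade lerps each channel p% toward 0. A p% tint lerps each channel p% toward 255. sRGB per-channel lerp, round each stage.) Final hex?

#997C70

Lerp each channel 40% toward 0:
  R: 214 + 0.4×(0−214) = 214 − 85.6 = 128.4 → 128
  G: 152 + 0.4×(0−152) = 152 − 60.8 = 91.2 → 91
  B: 127 + 0.4×(0−127) = 127 − 50.8 = 76.2 → 76
After the shade: rgb(128, 91, 76) = #805B4C.
Lerp each channel 20% toward 255:
  R: 128 + 0.2×(255−128) = 128 + 25.4 = 153.4 → 153
  G: 91 + 0.2×(255−91) = 91 + 32.8 = 123.8 → 124
  B: 76 + 0.2×(255−76) = 76 + 35.8 = 111.8 → 112
rgb(153, 124, 112) = #997C70.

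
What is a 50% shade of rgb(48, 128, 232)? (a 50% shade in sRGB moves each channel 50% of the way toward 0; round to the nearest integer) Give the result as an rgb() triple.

A 50% shade moves each channel 50% toward 0:
  R: 48 − 24 = 24 → 24
  G: 128 + 0.5×(0−128) = 128 − 64 = 64 → 64
  B: 232 − 116 = 116 → 116

rgb(24, 64, 116)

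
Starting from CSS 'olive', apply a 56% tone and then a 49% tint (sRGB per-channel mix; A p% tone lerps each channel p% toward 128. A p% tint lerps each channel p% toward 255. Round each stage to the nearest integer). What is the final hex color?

CSS olive is rgb(128, 128, 0).
Per channel, c → c + 0.56(128 − c):
  R: 128 + 0 = 128 → 128
  G: 128 + 0 = 128 → 128
  B: 0 + 0.56×(128−0) = 0 + 71.68 = 71.68 → 72
After the tone: rgb(128, 128, 72) = #808048.
Lerp each channel 49% toward 255:
  R: 128 + 0.49×(255−128) = 128 + 62.23 = 190.23 → 190
  G: 128 + 62.23 = 190.23 → 190
  B: 72 + 0.49×(255−72) = 72 + 89.67 = 161.67 → 162
rgb(190, 190, 162) = #bebea2.

#bebea2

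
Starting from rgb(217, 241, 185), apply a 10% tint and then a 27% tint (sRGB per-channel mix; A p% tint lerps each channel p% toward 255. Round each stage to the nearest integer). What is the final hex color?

A 10% tint moves each channel 10% toward 255:
  R: 217 + 0.1×(255−217) = 217 + 3.8 = 220.8 → 221
  G: 241 + 1.4 = 242.4 → 242
  B: 185 + 0.1×(255−185) = 185 + 7 = 192 → 192
After the tint: rgb(221, 242, 192) = #DDF2C0.
Lerp each channel 27% toward 255:
  R: 221 + 0.27×(255−221) = 221 + 9.18 = 230.18 → 230
  G: 242 + 0.27×(255−242) = 242 + 3.51 = 245.51 → 246
  B: 192 + 0.27×(255−192) = 192 + 17.01 = 209.01 → 209
rgb(230, 246, 209) = #E6F6D1.

#E6F6D1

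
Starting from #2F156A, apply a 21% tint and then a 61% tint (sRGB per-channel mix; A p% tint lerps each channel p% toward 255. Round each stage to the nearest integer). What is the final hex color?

#BFB7D1

#2F156A is rgb(47, 21, 106).
Lerp each channel 21% toward 255:
  R: 47 + 43.68 = 90.68 → 91
  G: 21 + 49.14 = 70.14 → 70
  B: 106 + 0.21×(255−106) = 106 + 31.29 = 137.29 → 137
After the tint: rgb(91, 70, 137) = #5B4689.
Lerp each channel 61% toward 255:
  R: 91 + 100.04 = 191.04 → 191
  G: 70 + 0.61×(255−70) = 70 + 112.85 = 182.85 → 183
  B: 137 + 71.98 = 208.98 → 209
rgb(191, 183, 209) = #BFB7D1.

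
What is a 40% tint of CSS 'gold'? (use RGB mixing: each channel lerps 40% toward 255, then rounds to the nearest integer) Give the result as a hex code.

CSS gold is rgb(255, 215, 0).
A 40% tint moves each channel 40% toward 255:
  R: 255 + 0 = 255 → 255
  G: 215 + 16 = 231 → 231
  B: 0 + 102 = 102 → 102
rgb(255, 231, 102) = #ffe766.

#ffe766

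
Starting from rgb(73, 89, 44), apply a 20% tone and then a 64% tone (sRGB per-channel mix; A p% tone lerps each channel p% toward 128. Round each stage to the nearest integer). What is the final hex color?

A 20% tone moves each channel 20% toward 128:
  R: 73 + 0.2×(128−73) = 73 + 11 = 84 → 84
  G: 89 + 7.8 = 96.8 → 97
  B: 44 + 16.8 = 60.8 → 61
After the tone: rgb(84, 97, 61) = #54613D.
A 64% tone moves each channel 64% toward 128:
  R: 84 + 0.64×(128−84) = 84 + 28.16 = 112.16 → 112
  G: 97 + 0.64×(128−97) = 97 + 19.84 = 116.84 → 117
  B: 61 + 42.88 = 103.88 → 104
rgb(112, 117, 104) = #707568.

#707568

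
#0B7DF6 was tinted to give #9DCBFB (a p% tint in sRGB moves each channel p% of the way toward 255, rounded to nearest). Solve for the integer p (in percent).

60%

#0B7DF6 is rgb(11, 125, 246); #9DCBFB is rgb(157, 203, 251).
On the R channel (widest range): 157 ≈ 11 + (p/100)(255 − 11), so p ≈ 100×(157 − 11)/(255 − 11) = 14600/244 = 59.84.
p = 60 reproduces all three channels after rounding.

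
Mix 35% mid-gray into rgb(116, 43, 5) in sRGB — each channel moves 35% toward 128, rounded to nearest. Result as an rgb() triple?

rgb(120, 73, 48)

Lerp each channel 35% toward 128:
  R: 116 + 4.2 = 120.2 → 120
  G: 43 + 0.35×(128−43) = 43 + 29.75 = 72.75 → 73
  B: 5 + 0.35×(128−5) = 5 + 43.05 = 48.05 → 48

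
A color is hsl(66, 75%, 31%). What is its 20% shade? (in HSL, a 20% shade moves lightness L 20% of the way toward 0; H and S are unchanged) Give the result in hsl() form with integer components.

L moves 20% from 31 toward 0: 31 − 6.2 = 24.8 → 25.
H and S are unchanged.

hsl(66, 75%, 25%)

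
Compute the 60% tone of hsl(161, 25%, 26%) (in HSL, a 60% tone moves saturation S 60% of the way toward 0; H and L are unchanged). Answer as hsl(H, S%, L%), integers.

S moves 60% from 25 toward 0: 25 − 15 = 10 → 10.
H and L are unchanged.

hsl(161, 10%, 26%)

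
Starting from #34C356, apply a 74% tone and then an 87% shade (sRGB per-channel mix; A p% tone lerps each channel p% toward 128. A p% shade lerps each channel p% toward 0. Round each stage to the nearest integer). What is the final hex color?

#0E130F

#34C356 is rgb(52, 195, 86).
Per channel, c → c + 0.74(128 − c):
  R: 52 + 0.74×(128−52) = 52 + 56.24 = 108.24 → 108
  G: 195 + 0.74×(128−195) = 195 − 49.58 = 145.42 → 145
  B: 86 + 31.08 = 117.08 → 117
After the tone: rgb(108, 145, 117) = #6C9175.
Per channel, c → c + 0.87(0 − c):
  R: 108 − 93.96 = 14.04 → 14
  G: 145 + 0.87×(0−145) = 145 − 126.15 = 18.85 → 19
  B: 117 − 101.79 = 15.21 → 15
rgb(14, 19, 15) = #0E130F.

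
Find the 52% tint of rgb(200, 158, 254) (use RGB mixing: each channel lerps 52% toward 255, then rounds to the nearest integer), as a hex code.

#E5D0FF

A 52% tint moves each channel 52% toward 255:
  R: 200 + 28.6 = 228.6 → 229
  G: 158 + 0.52×(255−158) = 158 + 50.44 = 208.44 → 208
  B: 254 + 0.52×(255−254) = 254 + 0.52 = 254.52 → 255
rgb(229, 208, 255) = #E5D0FF.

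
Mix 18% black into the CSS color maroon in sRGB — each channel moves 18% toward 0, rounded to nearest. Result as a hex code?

CSS maroon is rgb(128, 0, 0).
An 18% shade moves each channel 18% toward 0:
  R: 128 + 0.18×(0−128) = 128 − 23.04 = 104.96 → 105
  G: 0 + 0 = 0 → 0
  B: 0 + 0 = 0 → 0
rgb(105, 0, 0) = #690000.

#690000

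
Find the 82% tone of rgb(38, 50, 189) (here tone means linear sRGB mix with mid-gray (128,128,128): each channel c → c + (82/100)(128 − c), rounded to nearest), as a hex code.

#70728B

Per channel, c → c + 0.82(128 − c):
  R: 38 + 0.82×(128−38) = 38 + 73.8 = 111.8 → 112
  G: 50 + 0.82×(128−50) = 50 + 63.96 = 113.96 → 114
  B: 189 + 0.82×(128−189) = 189 − 50.02 = 138.98 → 139
rgb(112, 114, 139) = #70728B.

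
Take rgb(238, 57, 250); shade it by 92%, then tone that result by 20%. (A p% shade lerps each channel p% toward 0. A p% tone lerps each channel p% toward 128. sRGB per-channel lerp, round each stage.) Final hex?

#291E2A

A 92% shade moves each channel 92% toward 0:
  R: 238 + 0.92×(0−238) = 238 − 218.96 = 19.04 → 19
  G: 57 − 52.44 = 4.56 → 5
  B: 250 − 230 = 20 → 20
After the shade: rgb(19, 5, 20) = #130514.
Lerp each channel 20% toward 128:
  R: 19 + 0.2×(128−19) = 19 + 21.8 = 40.8 → 41
  G: 5 + 24.6 = 29.6 → 30
  B: 20 + 21.6 = 41.6 → 42
rgb(41, 30, 42) = #291E2A.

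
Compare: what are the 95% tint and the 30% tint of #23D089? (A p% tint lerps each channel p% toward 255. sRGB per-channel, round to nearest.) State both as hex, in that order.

#23D089 is rgb(35, 208, 137).
95% tint:
  R: 35 + 0.95×(255−35) = 35 + 209 = 244 → 244
  G: 208 + 44.65 = 252.65 → 253
  B: 137 + 0.95×(255−137) = 137 + 112.1 = 249.1 → 249
  → #F4FDF9
30% tint:
  R: 35 + 0.3×(255−35) = 35 + 66 = 101 → 101
  G: 208 + 0.3×(255−208) = 208 + 14.1 = 222.1 → 222
  B: 137 + 0.3×(255−137) = 137 + 35.4 = 172.4 → 172
  → #65DEAC

#F4FDF9, #65DEAC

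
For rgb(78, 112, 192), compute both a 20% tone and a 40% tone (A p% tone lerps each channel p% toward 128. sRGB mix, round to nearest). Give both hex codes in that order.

20% tone:
  R: 78 + 0.2×(128−78) = 78 + 10 = 88 → 88
  G: 112 + 3.2 = 115.2 → 115
  B: 192 − 12.8 = 179.2 → 179
  → #5873B3
40% tone:
  R: 78 + 20 = 98 → 98
  G: 112 + 0.4×(128−112) = 112 + 6.4 = 118.4 → 118
  B: 192 + 0.4×(128−192) = 192 − 25.6 = 166.4 → 166
  → #6276A6

#5873B3, #6276A6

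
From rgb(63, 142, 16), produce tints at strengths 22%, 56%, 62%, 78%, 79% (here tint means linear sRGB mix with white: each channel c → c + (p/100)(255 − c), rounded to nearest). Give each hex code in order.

22%: (63 + 42.24 = 105.24→105, 142 + 24.86 = 166.86→167, 16 + 52.58 = 68.58→69) → #69A745
56%: (63 + 107.52 = 170.52→171, 142 + 63.28 = 205.28→205, 16 + 133.84 = 149.84→150) → #ABCD96
62%: (63 + 119.04 = 182.04→182, 142 + 70.06 = 212.06→212, 16 + 148.18 = 164.18→164) → #B6D4A4
78%: (63 + 149.76 = 212.76→213, 142 + 88.14 = 230.14→230, 16 + 186.42 = 202.42→202) → #D5E6CA
79%: (63 + 151.68 = 214.68→215, 142 + 89.27 = 231.27→231, 16 + 188.81 = 204.81→205) → #D7E7CD

#69A745, #ABCD96, #B6D4A4, #D5E6CA, #D7E7CD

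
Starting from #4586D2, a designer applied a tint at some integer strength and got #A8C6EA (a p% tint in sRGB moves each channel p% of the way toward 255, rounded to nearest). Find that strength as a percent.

53%

#4586D2 is rgb(69, 134, 210); #A8C6EA is rgb(168, 198, 234).
On the R channel (widest range): 168 ≈ 69 + (p/100)(255 − 69), so p ≈ 100×(168 − 69)/(255 − 69) = 9900/186 = 53.23.
p = 53 reproduces all three channels after rounding.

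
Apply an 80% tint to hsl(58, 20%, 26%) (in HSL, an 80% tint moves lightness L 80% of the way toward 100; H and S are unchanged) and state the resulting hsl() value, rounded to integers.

hsl(58, 20%, 85%)

L moves 80% from 26 toward 100: 26 + 59.2 = 85.2 → 85.
H and S are unchanged.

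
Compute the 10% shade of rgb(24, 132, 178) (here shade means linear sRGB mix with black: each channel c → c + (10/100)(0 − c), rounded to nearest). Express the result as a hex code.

#1677A0

Lerp each channel 10% toward 0:
  R: 24 − 2.4 = 21.6 → 22
  G: 132 + 0.1×(0−132) = 132 − 13.2 = 118.8 → 119
  B: 178 − 17.8 = 160.2 → 160
rgb(22, 119, 160) = #1677A0.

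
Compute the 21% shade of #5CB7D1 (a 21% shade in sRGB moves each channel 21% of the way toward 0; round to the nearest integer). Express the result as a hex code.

#4991A5

#5CB7D1 is rgb(92, 183, 209).
Per channel, c → c + 0.21(0 − c):
  R: 92 + 0.21×(0−92) = 92 − 19.32 = 72.68 → 73
  G: 183 + 0.21×(0−183) = 183 − 38.43 = 144.57 → 145
  B: 209 + 0.21×(0−209) = 209 − 43.89 = 165.11 → 165
rgb(73, 145, 165) = #4991A5.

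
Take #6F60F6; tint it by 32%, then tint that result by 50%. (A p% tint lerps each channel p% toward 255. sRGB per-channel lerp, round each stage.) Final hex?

#CEC9FC

#6F60F6 is rgb(111, 96, 246).
Lerp each channel 32% toward 255:
  R: 111 + 0.32×(255−111) = 111 + 46.08 = 157.08 → 157
  G: 96 + 0.32×(255−96) = 96 + 50.88 = 146.88 → 147
  B: 246 + 2.88 = 248.88 → 249
After the tint: rgb(157, 147, 249) = #9D93F9.
Lerp each channel 50% toward 255:
  R: 157 + 49 = 206 → 206
  G: 147 + 0.5×(255−147) = 147 + 54 = 201 → 201
  B: 249 + 3 = 252 → 252
rgb(206, 201, 252) = #CEC9FC.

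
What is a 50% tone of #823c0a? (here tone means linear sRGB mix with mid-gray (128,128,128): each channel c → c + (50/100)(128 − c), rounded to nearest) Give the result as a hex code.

#815e45

#823c0a is rgb(130, 60, 10).
Lerp each channel 50% toward 128:
  R: 130 + 0.5×(128−130) = 130 − 1 = 129 → 129
  G: 60 + 0.5×(128−60) = 60 + 34 = 94 → 94
  B: 10 + 59 = 69 → 69
rgb(129, 94, 69) = #815e45.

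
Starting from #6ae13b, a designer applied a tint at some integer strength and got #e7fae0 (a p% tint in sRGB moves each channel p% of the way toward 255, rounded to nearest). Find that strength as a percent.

84%

#6ae13b is rgb(106, 225, 59); #e7fae0 is rgb(231, 250, 224).
On the B channel (widest range): 224 ≈ 59 + (p/100)(255 − 59), so p ≈ 100×(224 − 59)/(255 − 59) = 16500/196 = 84.18.
p = 84 reproduces all three channels after rounding.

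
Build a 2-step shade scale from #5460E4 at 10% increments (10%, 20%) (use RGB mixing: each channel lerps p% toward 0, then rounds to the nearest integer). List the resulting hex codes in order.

#5460E4 is rgb(84, 96, 228).
10%: (84 − 8.4 = 75.6→76, 96 − 9.6 = 86.4→86, 228 − 22.8 = 205.2→205) → #4C56CD
20%: (84 − 16.8 = 67.2→67, 96 − 19.2 = 76.8→77, 228 − 45.6 = 182.4→182) → #434DB6

#4C56CD, #434DB6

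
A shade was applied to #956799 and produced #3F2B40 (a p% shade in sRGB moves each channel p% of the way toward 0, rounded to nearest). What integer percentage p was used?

58%

#956799 is rgb(149, 103, 153); #3F2B40 is rgb(63, 43, 64).
On the B channel (widest range): 64 ≈ 153 + (p/100)(0 − 153), so p ≈ 100×(64 − 153)/(0 − 153) = -8900/-153 = 58.17.
p = 58 reproduces all three channels after rounding.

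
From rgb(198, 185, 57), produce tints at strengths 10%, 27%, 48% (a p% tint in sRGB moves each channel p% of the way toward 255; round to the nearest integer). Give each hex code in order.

10%: (198 + 5.7 = 203.7→204, 185 + 7 = 192→192, 57 + 19.8 = 76.8→77) → #CCC04D
27%: (198 + 15.39 = 213.39→213, 185 + 18.9 = 203.9→204, 57 + 53.46 = 110.46→110) → #D5CC6E
48%: (198 + 27.36 = 225.36→225, 185 + 33.6 = 218.6→219, 57 + 95.04 = 152.04→152) → #E1DB98

#CCC04D, #D5CC6E, #E1DB98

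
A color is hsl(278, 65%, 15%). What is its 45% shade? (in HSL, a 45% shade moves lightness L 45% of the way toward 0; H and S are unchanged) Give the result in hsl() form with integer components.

hsl(278, 65%, 8%)

L moves 45% from 15 toward 0: 15 − 6.75 = 8.25 → 8.
H and S are unchanged.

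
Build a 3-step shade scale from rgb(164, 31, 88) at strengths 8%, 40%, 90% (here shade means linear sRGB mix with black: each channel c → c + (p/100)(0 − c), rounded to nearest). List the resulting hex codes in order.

8%: (164 − 13.12 = 150.88→151, 31 − 2.48 = 28.52→29, 88 − 7.04 = 80.96→81) → #971D51
40%: (164 − 65.6 = 98.4→98, 31 − 12.4 = 18.6→19, 88 − 35.2 = 52.8→53) → #621335
90%: (164 − 147.6 = 16.4→16, 31 − 27.9 = 3.1→3, 88 − 79.2 = 8.8→9) → #100309

#971D51, #621335, #100309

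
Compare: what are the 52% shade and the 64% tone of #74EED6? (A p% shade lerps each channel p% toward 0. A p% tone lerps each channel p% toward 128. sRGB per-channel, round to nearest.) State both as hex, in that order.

#387267, #7CA89F

#74EED6 is rgb(116, 238, 214).
52% shade:
  R: 116 − 60.32 = 55.68 → 56
  G: 238 + 0.52×(0−238) = 238 − 123.76 = 114.24 → 114
  B: 214 − 111.28 = 102.72 → 103
  → #387267
64% tone:
  R: 116 + 0.64×(128−116) = 116 + 7.68 = 123.68 → 124
  G: 238 + 0.64×(128−238) = 238 − 70.4 = 167.6 → 168
  B: 214 − 55.04 = 158.96 → 159
  → #7CA89F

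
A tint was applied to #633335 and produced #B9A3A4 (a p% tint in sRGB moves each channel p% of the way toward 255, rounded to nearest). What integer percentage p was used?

#633335 is rgb(99, 51, 53); #B9A3A4 is rgb(185, 163, 164).
On the G channel (widest range): 163 ≈ 51 + (p/100)(255 − 51), so p ≈ 100×(163 − 51)/(255 − 51) = 11200/204 = 54.90.
p = 55 reproduces all three channels after rounding.

55%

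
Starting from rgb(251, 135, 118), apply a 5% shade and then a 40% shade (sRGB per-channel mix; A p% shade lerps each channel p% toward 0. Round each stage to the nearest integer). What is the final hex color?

Lerp each channel 5% toward 0:
  R: 251 + 0.05×(0−251) = 251 − 12.55 = 238.45 → 238
  G: 135 + 0.05×(0−135) = 135 − 6.75 = 128.25 → 128
  B: 118 − 5.9 = 112.1 → 112
After the shade: rgb(238, 128, 112) = #ee8070.
Lerp each channel 40% toward 0:
  R: 238 − 95.2 = 142.8 → 143
  G: 128 + 0.4×(0−128) = 128 − 51.2 = 76.8 → 77
  B: 112 + 0.4×(0−112) = 112 − 44.8 = 67.2 → 67
rgb(143, 77, 67) = #8f4d43.

#8f4d43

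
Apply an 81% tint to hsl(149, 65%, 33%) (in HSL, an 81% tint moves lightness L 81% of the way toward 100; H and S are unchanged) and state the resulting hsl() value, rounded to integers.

hsl(149, 65%, 87%)

L moves 81% from 33 toward 100: 33 + 54.27 = 87.27 → 87.
H and S are unchanged.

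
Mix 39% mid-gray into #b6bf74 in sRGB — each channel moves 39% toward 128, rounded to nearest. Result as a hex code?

#b6bf74 is rgb(182, 191, 116).
Per channel, c → c + 0.39(128 − c):
  R: 182 + 0.39×(128−182) = 182 − 21.06 = 160.94 → 161
  G: 191 − 24.57 = 166.43 → 166
  B: 116 + 0.39×(128−116) = 116 + 4.68 = 120.68 → 121
rgb(161, 166, 121) = #a1a679.

#a1a679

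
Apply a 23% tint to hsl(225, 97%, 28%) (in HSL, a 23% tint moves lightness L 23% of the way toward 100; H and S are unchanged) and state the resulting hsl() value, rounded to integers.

L moves 23% from 28 toward 100: 28 + 16.56 = 44.56 → 45.
H and S are unchanged.

hsl(225, 97%, 45%)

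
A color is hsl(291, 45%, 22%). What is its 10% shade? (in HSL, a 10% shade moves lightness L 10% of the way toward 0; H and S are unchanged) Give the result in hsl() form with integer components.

hsl(291, 45%, 20%)

L moves 10% from 22 toward 0: 22 − 2.2 = 19.8 → 20.
H and S are unchanged.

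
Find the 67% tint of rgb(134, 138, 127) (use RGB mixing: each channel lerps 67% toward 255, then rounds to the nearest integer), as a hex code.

A 67% tint moves each channel 67% toward 255:
  R: 134 + 81.07 = 215.07 → 215
  G: 138 + 0.67×(255−138) = 138 + 78.39 = 216.39 → 216
  B: 127 + 0.67×(255−127) = 127 + 85.76 = 212.76 → 213
rgb(215, 216, 213) = #D7D8D5.

#D7D8D5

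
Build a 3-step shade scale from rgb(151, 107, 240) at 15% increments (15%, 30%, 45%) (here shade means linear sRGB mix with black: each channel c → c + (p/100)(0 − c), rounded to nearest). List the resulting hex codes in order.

#805BCC, #6A4BA8, #533B84

15%: (151 − 22.65 = 128.35→128, 107 − 16.05 = 90.95→91, 240 − 36 = 204→204) → #805BCC
30%: (151 − 45.3 = 105.7→106, 107 − 32.1 = 74.9→75, 240 − 72 = 168→168) → #6A4BA8
45%: (151 − 67.95 = 83.05→83, 107 − 48.15 = 58.85→59, 240 − 108 = 132→132) → #533B84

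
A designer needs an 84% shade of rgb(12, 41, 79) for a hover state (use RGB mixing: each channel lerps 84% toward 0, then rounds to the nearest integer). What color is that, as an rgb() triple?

Per channel, c → c + 0.84(0 − c):
  R: 12 + 0.84×(0−12) = 12 − 10.08 = 1.92 → 2
  G: 41 + 0.84×(0−41) = 41 − 34.44 = 6.56 → 7
  B: 79 + 0.84×(0−79) = 79 − 66.36 = 12.64 → 13

rgb(2, 7, 13)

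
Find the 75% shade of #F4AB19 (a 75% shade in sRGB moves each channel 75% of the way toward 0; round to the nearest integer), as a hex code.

#3D2B06

#F4AB19 is rgb(244, 171, 25).
Per channel, c → c + 0.75(0 − c):
  R: 244 − 183 = 61 → 61
  G: 171 + 0.75×(0−171) = 171 − 128.25 = 42.75 → 43
  B: 25 + 0.75×(0−25) = 25 − 18.75 = 6.25 → 6
rgb(61, 43, 6) = #3D2B06.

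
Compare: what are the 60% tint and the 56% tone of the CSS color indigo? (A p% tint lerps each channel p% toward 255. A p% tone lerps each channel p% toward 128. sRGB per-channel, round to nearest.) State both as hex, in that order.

CSS indigo is rgb(75, 0, 130).
60% tint:
  R: 75 + 0.6×(255−75) = 75 + 108 = 183 → 183
  G: 0 + 153 = 153 → 153
  B: 130 + 75 = 205 → 205
  → #B799CD
56% tone:
  R: 75 + 0.56×(128−75) = 75 + 29.68 = 104.68 → 105
  G: 0 + 0.56×(128−0) = 0 + 71.68 = 71.68 → 72
  B: 130 + 0.56×(128−130) = 130 − 1.12 = 128.88 → 129
  → #694881

#B799CD, #694881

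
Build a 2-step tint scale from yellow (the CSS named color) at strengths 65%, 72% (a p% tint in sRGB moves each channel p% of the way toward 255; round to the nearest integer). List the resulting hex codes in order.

CSS yellow is rgb(255, 255, 0).
65%: (255→255, 255→255, 0 + 165.75 = 165.75→166) → #ffffa6
72%: (255→255, 255→255, 0 + 183.6 = 183.6→184) → #ffffb8

#ffffa6, #ffffb8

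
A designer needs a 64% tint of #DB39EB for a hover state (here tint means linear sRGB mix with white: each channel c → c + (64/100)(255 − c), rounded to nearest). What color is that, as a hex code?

#DB39EB is rgb(219, 57, 235).
Lerp each channel 64% toward 255:
  R: 219 + 23.04 = 242.04 → 242
  G: 57 + 0.64×(255−57) = 57 + 126.72 = 183.72 → 184
  B: 235 + 12.8 = 247.8 → 248
rgb(242, 184, 248) = #F2B8F8.

#F2B8F8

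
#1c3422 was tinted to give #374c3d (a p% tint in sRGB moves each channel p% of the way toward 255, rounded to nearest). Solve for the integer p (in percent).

#1c3422 is rgb(28, 52, 34); #374c3d is rgb(55, 76, 61).
On the R channel (widest range): 55 ≈ 28 + (p/100)(255 − 28), so p ≈ 100×(55 − 28)/(255 − 28) = 2700/227 = 11.89.
p = 12 reproduces all three channels after rounding.

12%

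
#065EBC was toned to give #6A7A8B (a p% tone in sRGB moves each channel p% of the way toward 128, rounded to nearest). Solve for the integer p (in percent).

82%

#065EBC is rgb(6, 94, 188); #6A7A8B is rgb(106, 122, 139).
On the R channel (widest range): 106 ≈ 6 + (p/100)(128 − 6), so p ≈ 100×(106 − 6)/(128 − 6) = 10000/122 = 81.97.
p = 82 reproduces all three channels after rounding.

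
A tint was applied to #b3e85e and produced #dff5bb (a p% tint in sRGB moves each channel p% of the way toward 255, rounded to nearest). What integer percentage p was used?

58%

#b3e85e is rgb(179, 232, 94); #dff5bb is rgb(223, 245, 187).
On the B channel (widest range): 187 ≈ 94 + (p/100)(255 − 94), so p ≈ 100×(187 − 94)/(255 − 94) = 9300/161 = 57.76.
p = 58 reproduces all three channels after rounding.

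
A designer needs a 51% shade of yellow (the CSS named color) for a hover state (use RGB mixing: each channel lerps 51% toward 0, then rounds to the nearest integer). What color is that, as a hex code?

#7D7D00

CSS yellow is rgb(255, 255, 0).
A 51% shade moves each channel 51% toward 0:
  R: 255 − 130.05 = 124.95 → 125
  G: 255 − 130.05 = 124.95 → 125
  B: 0 + 0.51×(0−0) = 0 + 0 = 0 → 0
rgb(125, 125, 0) = #7D7D00.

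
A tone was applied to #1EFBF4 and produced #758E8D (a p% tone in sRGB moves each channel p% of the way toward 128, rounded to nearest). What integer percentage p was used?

89%

#1EFBF4 is rgb(30, 251, 244); #758E8D is rgb(117, 142, 141).
On the G channel (widest range): 142 ≈ 251 + (p/100)(128 − 251), so p ≈ 100×(142 − 251)/(128 − 251) = -10900/-123 = 88.62.
p = 89 reproduces all three channels after rounding.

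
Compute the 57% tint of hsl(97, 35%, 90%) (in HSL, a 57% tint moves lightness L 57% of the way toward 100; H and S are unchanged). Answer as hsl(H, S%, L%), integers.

L moves 57% from 90 toward 100: 90 + 5.7 = 95.7 → 96.
H and S are unchanged.

hsl(97, 35%, 96%)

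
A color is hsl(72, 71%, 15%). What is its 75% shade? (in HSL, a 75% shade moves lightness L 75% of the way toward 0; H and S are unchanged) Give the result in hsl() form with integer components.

hsl(72, 71%, 4%)

L moves 75% from 15 toward 0: 15 − 11.25 = 3.75 → 4.
H and S are unchanged.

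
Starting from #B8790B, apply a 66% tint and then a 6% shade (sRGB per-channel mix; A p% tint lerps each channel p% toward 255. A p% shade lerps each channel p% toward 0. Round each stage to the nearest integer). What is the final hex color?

#B8790B is rgb(184, 121, 11).
Per channel, c → c + 0.66(255 − c):
  R: 184 + 0.66×(255−184) = 184 + 46.86 = 230.86 → 231
  G: 121 + 88.44 = 209.44 → 209
  B: 11 + 0.66×(255−11) = 11 + 161.04 = 172.04 → 172
After the tint: rgb(231, 209, 172) = #E7D1AC.
Lerp each channel 6% toward 0:
  R: 231 + 0.06×(0−231) = 231 − 13.86 = 217.14 → 217
  G: 209 − 12.54 = 196.46 → 196
  B: 172 − 10.32 = 161.68 → 162
rgb(217, 196, 162) = #D9C4A2.

#D9C4A2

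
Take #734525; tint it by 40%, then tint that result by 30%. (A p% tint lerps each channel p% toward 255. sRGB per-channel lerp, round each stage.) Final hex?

#734525 is rgb(115, 69, 37).
A 40% tint moves each channel 40% toward 255:
  R: 115 + 0.4×(255−115) = 115 + 56 = 171 → 171
  G: 69 + 0.4×(255−69) = 69 + 74.4 = 143.4 → 143
  B: 37 + 0.4×(255−37) = 37 + 87.2 = 124.2 → 124
After the tint: rgb(171, 143, 124) = #ab8f7c.
A 30% tint moves each channel 30% toward 255:
  R: 171 + 25.2 = 196.2 → 196
  G: 143 + 33.6 = 176.6 → 177
  B: 124 + 0.3×(255−124) = 124 + 39.3 = 163.3 → 163
rgb(196, 177, 163) = #c4b1a3.

#c4b1a3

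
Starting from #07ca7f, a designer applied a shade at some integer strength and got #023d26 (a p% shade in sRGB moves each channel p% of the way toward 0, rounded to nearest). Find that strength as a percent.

#07ca7f is rgb(7, 202, 127); #023d26 is rgb(2, 61, 38).
On the G channel (widest range): 61 ≈ 202 + (p/100)(0 − 202), so p ≈ 100×(61 − 202)/(0 − 202) = -14100/-202 = 69.80.
p = 70 reproduces all three channels after rounding.

70%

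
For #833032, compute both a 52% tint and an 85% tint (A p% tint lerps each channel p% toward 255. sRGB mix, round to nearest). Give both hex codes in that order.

#C39C9D, #ECE0E0

#833032 is rgb(131, 48, 50).
52% tint:
  R: 131 + 64.48 = 195.48 → 195
  G: 48 + 107.64 = 155.64 → 156
  B: 50 + 106.6 = 156.6 → 157
  → #C39C9D
85% tint:
  R: 131 + 0.85×(255−131) = 131 + 105.4 = 236.4 → 236
  G: 48 + 0.85×(255−48) = 48 + 175.95 = 223.95 → 224
  B: 50 + 0.85×(255−50) = 50 + 174.25 = 224.25 → 224
  → #ECE0E0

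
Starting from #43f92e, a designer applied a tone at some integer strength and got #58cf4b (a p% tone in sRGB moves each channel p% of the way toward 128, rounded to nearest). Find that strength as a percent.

#43f92e is rgb(67, 249, 46); #58cf4b is rgb(88, 207, 75).
On the G channel (widest range): 207 ≈ 249 + (p/100)(128 − 249), so p ≈ 100×(207 − 249)/(128 − 249) = -4200/-121 = 34.71.
p = 35 reproduces all three channels after rounding.

35%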